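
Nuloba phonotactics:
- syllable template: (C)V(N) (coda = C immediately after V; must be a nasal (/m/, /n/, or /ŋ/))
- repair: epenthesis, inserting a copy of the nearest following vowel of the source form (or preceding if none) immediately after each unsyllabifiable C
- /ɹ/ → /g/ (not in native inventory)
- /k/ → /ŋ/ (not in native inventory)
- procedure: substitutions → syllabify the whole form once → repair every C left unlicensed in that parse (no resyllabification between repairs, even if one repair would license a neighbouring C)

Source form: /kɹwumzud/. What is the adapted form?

ŋuguwumzudu

Substitution: /k/ → /ŋ/, /ɹ/ → /g/, giving /ŋgwumzud/.
The consonants /ŋ/, /g/, /d/ cannot be parsed into a legal (C)V(N) syllable (only a nasal (/m/, /n/, or /ŋ/) is licensed in coda position; onsets are limited to one consonant).
Each unlicensed consonant becomes the onset of a new syllable: /ŋ/ → /ŋu/, /g/ → /gu/, /d/ → /du/.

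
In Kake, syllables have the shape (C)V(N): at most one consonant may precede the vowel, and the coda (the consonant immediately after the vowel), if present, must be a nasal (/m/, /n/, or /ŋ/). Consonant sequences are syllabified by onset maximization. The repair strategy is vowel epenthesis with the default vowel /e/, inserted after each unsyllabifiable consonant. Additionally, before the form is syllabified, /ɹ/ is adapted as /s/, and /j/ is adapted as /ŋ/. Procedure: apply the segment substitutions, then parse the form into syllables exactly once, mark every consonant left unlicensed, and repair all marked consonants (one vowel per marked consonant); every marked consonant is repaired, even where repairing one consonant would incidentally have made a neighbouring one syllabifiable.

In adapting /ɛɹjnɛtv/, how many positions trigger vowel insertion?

4

After substitution the input is /ɛsŋnɛtv/.
The unsyllabifiable consonants are /s/, /ŋ/, /t/, /v/; each receives one epenthetic vowel.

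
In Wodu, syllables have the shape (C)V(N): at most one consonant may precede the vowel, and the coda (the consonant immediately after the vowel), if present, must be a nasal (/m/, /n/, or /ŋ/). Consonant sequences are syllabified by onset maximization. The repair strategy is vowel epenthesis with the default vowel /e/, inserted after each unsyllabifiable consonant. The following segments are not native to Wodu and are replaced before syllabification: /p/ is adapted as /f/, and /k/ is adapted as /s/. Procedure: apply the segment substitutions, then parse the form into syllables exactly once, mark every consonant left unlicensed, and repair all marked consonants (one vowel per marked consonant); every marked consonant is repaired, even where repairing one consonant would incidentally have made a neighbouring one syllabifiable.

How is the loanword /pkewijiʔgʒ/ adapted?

fesewijiʔegeʒe

Substitution: /p/ → /f/, /k/ → /s/, giving /fsewijiʔgʒ/.
Under (C)V(N), the unsyllabifiable consonants are /f/, /ʔ/, /g/, /ʒ/ (only a nasal (/m/, /n/, or /ŋ/) is licensed in coda position; onsets are limited to one consonant).
Each unlicensed consonant becomes the onset of a new syllable: /f/ → /fe/, /ʔ/ → /ʔe/, /g/ → /ge/, /ʒ/ → /ʒe/.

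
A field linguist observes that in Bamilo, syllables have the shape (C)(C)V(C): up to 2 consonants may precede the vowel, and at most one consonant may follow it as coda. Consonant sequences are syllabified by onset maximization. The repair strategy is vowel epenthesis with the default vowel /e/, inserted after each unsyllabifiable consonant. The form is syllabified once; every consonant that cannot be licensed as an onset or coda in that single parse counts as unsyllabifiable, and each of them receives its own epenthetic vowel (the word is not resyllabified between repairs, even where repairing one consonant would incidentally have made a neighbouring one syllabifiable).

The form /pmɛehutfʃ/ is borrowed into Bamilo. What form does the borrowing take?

pmɛehutfeʃe

Syllabifying with onset maximization leaves /f/, /ʃ/ stranded (at most one coda consonant is licensed; onsets may contain at most 2 consonants).
Epenthesis after each stranded consonant: /f/ → /fe/, /ʃ/ → /ʃe/.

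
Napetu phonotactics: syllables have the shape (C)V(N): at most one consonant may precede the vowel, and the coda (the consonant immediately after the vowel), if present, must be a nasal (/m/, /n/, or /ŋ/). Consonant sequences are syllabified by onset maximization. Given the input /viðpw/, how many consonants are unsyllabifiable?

Under (C)V(N), the unsyllabifiable consonants are /ð/, /p/, /w/ (only a nasal (/m/, /n/, or /ŋ/) is licensed in coda position; onsets are limited to one consonant).

3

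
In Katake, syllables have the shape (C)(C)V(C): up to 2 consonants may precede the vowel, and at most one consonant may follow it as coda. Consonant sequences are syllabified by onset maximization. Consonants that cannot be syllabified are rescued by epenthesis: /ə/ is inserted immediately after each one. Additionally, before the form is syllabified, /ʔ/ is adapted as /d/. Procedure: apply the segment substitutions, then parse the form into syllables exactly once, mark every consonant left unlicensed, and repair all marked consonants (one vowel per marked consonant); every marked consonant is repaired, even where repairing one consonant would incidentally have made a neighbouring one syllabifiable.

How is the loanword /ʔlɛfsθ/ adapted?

Substitution: /ʔ/ → /d/, giving /dlɛfsθ/.
Syllabifying with onset maximization leaves /s/, /θ/ stranded (at most one coda consonant is licensed; onsets may contain at most 2 consonants).
Epenthesis after each stranded consonant: /s/ → /sə/, /θ/ → /θə/.

dlɛfsəθə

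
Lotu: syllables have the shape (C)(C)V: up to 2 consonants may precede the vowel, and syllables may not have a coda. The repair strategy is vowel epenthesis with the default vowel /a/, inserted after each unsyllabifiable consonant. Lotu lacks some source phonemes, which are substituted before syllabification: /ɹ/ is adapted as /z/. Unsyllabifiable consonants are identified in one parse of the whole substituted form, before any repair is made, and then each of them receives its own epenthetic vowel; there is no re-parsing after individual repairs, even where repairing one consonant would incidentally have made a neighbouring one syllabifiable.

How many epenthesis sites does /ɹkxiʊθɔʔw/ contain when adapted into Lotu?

After substitution the input is /zkxiʊθɔʔw/.
The unsyllabifiable consonants are /z/, /ʔ/, /w/; each receives one epenthetic vowel.

3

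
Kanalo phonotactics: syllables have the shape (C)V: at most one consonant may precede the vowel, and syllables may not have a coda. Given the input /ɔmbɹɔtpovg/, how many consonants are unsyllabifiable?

5

The consonants /m/, /b/, /t/, /v/, /g/ cannot be parsed into a legal (C)V syllable (no codas are permitted; onsets are limited to one consonant).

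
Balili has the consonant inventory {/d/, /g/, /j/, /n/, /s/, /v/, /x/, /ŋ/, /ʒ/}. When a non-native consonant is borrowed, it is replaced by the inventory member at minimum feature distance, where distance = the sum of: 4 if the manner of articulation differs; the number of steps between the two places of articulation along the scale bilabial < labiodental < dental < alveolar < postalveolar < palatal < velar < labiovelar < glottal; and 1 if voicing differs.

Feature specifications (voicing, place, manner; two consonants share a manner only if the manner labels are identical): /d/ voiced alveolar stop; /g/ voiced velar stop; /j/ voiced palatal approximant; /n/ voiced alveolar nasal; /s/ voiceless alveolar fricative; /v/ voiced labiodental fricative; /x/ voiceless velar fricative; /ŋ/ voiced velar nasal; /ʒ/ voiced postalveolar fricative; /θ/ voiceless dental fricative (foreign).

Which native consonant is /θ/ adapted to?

s

/s/ is closest: same manner (fricative), place distance 1 (dental→alveolar), same voicing; total 1. Next closest is /v/ at distance 2.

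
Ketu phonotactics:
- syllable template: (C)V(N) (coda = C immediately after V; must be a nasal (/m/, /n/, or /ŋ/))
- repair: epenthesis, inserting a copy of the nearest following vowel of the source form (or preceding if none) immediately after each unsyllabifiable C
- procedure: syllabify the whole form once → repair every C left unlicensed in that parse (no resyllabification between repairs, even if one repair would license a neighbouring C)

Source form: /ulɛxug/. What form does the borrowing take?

Under (C)V(N), the unsyllabifiable consonants are /g/ (only a nasal (/m/, /n/, or /ŋ/) is licensed in coda position; onsets are limited to one consonant).
Each unlicensed consonant becomes the onset of a new syllable: /g/ → /gu/.

ulɛxugu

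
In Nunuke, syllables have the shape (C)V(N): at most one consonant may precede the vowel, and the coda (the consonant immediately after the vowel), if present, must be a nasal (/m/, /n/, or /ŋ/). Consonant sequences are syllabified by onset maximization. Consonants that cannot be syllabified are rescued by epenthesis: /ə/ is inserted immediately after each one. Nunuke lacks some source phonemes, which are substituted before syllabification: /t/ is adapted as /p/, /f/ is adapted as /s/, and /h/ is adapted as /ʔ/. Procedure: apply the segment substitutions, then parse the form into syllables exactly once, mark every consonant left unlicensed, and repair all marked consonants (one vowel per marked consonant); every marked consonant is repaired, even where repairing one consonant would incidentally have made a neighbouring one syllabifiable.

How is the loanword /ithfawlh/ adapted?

Substitution: /t/ → /p/, /h/ → /ʔ/, /f/ → /s/, giving /ipʔsawlʔ/.
Under (C)V(N), the unsyllabifiable consonants are /p/, /ʔ/, /w/, /l/, /ʔ/ (only a nasal (/m/, /n/, or /ŋ/) is licensed in coda position; onsets are limited to one consonant).
Inserting the epenthetic vowel yields /p/ → /pə/, /ʔ/ → /ʔə/, /w/ → /wə/, /l/ → /lə/, /ʔ/ → /ʔə/.

ipəʔəsawələʔə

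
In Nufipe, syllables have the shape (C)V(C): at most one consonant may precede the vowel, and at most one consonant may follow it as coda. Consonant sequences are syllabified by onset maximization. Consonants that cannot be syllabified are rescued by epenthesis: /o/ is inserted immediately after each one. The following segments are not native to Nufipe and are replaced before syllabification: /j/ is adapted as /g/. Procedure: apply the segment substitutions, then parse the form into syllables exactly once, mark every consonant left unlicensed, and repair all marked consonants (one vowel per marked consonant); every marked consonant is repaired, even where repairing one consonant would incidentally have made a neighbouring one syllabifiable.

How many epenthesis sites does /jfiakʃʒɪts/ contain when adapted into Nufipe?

3

After substitution the input is /gfiakʃʒɪts/.
The unsyllabifiable consonants are /g/, /ʃ/, /s/; each receives one epenthetic vowel.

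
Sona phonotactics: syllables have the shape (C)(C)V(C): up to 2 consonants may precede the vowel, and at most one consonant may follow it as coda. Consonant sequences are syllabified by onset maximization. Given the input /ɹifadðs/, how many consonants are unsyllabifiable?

Under (C)(C)V(C), the unsyllabifiable consonants are /ð/, /s/ (at most one coda consonant is licensed; onsets may contain at most 2 consonants).

2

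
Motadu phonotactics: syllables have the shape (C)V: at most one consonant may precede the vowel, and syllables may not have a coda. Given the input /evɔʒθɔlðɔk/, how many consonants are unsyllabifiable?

3

The consonants /ʒ/, /l/, /k/ cannot be parsed into a legal (C)V syllable (no codas are permitted; onsets are limited to one consonant).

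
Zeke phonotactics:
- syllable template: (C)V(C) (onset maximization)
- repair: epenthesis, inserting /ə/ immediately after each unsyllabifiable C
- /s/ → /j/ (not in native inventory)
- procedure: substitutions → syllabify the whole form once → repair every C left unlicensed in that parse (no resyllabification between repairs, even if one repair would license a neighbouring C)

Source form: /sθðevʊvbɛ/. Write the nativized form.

Substitution: /s/ → /j/, giving /jθðevʊvbɛ/.
The consonants /j/, /θ/ cannot be parsed into a legal (C)V(C) syllable (at most one coda consonant is licensed; onsets are limited to one consonant).
Epenthesis after each stranded consonant: /j/ → /jə/, /θ/ → /θə/.

jəθəðevʊvbɛ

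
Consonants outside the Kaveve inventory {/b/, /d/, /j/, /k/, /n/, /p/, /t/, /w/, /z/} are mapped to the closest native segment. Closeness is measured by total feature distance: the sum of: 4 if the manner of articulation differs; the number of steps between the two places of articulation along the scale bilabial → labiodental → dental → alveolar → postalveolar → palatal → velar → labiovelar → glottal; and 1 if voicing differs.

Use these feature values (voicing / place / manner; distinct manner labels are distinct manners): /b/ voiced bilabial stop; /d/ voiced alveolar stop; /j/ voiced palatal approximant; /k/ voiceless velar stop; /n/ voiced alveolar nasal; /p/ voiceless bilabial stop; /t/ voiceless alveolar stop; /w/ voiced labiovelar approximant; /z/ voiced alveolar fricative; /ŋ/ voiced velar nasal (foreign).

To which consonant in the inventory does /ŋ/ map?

/n/ is closest: same manner (nasal), place distance 3 (velar→alveolar), same voicing; total 3. Next closest is /j/ at distance 5.

n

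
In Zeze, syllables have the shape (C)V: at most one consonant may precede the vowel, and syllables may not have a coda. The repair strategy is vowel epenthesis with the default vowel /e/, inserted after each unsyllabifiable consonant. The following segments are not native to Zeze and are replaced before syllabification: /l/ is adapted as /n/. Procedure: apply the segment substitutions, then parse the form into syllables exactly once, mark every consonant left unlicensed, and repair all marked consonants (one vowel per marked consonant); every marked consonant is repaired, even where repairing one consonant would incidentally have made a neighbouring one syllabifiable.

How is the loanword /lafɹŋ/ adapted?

nafeɹeŋe

Substitution: /l/ → /n/, giving /nafɹŋ/.
Syllabifying with onset maximization leaves /f/, /ɹ/, /ŋ/ stranded (no codas are permitted; onsets are limited to one consonant).
Each unlicensed consonant becomes the onset of a new syllable: /f/ → /fe/, /ɹ/ → /ɹe/, /ŋ/ → /ŋe/.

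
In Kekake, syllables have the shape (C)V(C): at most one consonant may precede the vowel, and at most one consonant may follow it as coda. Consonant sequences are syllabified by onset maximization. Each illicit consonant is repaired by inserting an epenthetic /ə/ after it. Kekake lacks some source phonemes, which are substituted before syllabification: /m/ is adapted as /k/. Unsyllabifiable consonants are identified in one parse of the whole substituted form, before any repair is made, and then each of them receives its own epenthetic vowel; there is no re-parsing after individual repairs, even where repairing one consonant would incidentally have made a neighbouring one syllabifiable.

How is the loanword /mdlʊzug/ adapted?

Substitution: /m/ → /k/, giving /kdlʊzug/.
Under (C)V(C), the unsyllabifiable consonants are /k/, /d/ (at most one coda consonant is licensed; onsets are limited to one consonant).
Epenthesis after each stranded consonant: /k/ → /kə/, /d/ → /də/.

kədəlʊzug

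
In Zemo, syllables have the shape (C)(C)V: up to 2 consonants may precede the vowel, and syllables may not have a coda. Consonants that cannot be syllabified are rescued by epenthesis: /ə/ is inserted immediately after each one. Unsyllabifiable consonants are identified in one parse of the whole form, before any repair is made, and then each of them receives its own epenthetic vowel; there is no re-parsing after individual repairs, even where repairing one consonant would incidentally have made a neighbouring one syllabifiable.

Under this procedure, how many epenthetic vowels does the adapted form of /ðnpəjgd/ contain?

4

The unsyllabifiable consonants are /ð/, /j/, /g/, /d/; each receives one epenthetic vowel.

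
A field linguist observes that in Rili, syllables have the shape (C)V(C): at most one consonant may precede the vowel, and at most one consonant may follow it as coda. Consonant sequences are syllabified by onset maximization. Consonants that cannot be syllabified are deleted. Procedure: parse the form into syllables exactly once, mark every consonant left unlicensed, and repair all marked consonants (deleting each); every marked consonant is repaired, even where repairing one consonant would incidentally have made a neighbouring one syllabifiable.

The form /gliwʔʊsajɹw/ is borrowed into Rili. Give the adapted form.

The consonants /g/, /ɹ/, /w/ cannot be parsed into a legal (C)V(C) syllable (at most one coda consonant is licensed; onsets are limited to one consonant).
Deletion applies to /g/, /ɹ/, /w/.

liwʔʊsaj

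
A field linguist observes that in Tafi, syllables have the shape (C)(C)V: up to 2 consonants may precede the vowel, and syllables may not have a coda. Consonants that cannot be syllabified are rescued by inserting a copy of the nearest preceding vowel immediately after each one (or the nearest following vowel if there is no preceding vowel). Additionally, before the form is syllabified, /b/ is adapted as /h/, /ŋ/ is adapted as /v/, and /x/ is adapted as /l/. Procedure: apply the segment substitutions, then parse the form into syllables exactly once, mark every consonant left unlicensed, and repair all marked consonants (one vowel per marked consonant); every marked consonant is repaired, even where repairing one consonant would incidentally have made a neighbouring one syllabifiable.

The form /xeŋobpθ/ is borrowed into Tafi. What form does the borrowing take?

Substitution: /x/ → /l/, /ŋ/ → /v/, /b/ → /h/, giving /levohpθ/.
The consonants /h/, /p/, /θ/ cannot be parsed into a legal (C)(C)V syllable (no codas are permitted; onsets may contain at most 2 consonants).
Epenthesis after each stranded consonant: /h/ → /ho/, /p/ → /po/, /θ/ → /θo/.

levohopoθo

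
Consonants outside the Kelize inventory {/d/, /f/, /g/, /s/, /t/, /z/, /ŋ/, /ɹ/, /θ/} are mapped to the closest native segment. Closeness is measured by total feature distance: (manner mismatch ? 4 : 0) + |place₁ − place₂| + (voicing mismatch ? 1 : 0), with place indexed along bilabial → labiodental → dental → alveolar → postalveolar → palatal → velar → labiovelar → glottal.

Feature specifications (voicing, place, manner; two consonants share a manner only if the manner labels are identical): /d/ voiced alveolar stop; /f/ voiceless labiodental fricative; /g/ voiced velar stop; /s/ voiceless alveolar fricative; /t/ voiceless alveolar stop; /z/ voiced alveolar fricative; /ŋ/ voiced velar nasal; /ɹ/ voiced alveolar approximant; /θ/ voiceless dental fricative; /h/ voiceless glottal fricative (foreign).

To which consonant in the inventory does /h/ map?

s

/s/ is closest: same manner (fricative), place distance 5 (glottal→alveolar), same voicing; total 5. Next closest is /z/ at distance 6.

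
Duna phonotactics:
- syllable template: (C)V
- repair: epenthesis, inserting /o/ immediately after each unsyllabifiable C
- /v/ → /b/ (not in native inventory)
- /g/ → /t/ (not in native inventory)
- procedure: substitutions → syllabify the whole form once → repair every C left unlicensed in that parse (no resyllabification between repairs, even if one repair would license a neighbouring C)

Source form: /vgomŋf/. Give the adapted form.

Substitution: /v/ → /b/, /g/ → /t/, giving /btomŋf/.
Under (C)V, the unsyllabifiable consonants are /b/, /m/, /ŋ/, /f/ (no codas are permitted; onsets are limited to one consonant).
Inserting the epenthetic vowel yields /b/ → /bo/, /m/ → /mo/, /ŋ/ → /ŋo/, /f/ → /fo/.

botomoŋofo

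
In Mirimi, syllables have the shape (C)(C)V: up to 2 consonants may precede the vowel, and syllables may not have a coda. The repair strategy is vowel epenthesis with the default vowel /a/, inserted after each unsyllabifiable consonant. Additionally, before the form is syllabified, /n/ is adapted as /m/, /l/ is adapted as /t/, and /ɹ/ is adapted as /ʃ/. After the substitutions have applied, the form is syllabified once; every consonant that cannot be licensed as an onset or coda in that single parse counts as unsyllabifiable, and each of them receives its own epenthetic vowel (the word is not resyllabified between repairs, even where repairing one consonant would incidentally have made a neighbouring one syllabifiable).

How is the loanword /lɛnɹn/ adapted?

tɛmaʃama

Substitution: /l/ → /t/, /n/ → /m/, /ɹ/ → /ʃ/, giving /tɛmʃm/.
The consonants /m/, /ʃ/, /m/ cannot be parsed into a legal (C)(C)V syllable (no codas are permitted; onsets may contain at most 2 consonants).
Inserting the epenthetic vowel yields /m/ → /ma/, /ʃ/ → /ʃa/, /m/ → /ma/.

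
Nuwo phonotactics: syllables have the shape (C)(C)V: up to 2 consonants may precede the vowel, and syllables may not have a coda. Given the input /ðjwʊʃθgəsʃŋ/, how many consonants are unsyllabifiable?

5

Under (C)(C)V, the unsyllabifiable consonants are /ð/, /ʃ/, /s/, /ʃ/, /ŋ/ (no codas are permitted; onsets may contain at most 2 consonants).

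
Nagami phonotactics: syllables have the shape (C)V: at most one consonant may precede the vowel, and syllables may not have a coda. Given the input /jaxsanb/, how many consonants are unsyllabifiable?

3

Syllabifying with onset maximization leaves /x/, /n/, /b/ stranded (no codas are permitted; onsets are limited to one consonant).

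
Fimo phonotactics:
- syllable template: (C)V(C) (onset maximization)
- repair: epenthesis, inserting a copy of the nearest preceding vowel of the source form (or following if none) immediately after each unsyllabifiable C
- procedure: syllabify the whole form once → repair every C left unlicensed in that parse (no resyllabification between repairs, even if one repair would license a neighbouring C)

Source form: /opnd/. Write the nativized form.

opnodo

Under (C)V(C), the unsyllabifiable consonants are /n/, /d/ (at most one coda consonant is licensed; onsets are limited to one consonant).
Epenthesis after each stranded consonant: /n/ → /no/, /d/ → /do/.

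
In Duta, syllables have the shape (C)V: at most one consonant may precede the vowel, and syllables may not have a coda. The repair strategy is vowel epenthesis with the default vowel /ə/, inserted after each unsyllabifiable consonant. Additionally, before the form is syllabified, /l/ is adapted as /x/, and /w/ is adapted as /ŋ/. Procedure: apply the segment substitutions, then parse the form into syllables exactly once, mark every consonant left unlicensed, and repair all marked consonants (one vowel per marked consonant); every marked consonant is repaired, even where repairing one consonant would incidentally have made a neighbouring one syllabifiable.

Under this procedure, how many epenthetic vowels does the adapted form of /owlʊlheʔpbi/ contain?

4

After substitution the input is /oŋxʊxheʔpbi/.
The unsyllabifiable consonants are /ŋ/, /x/, /ʔ/, /p/; each receives one epenthetic vowel.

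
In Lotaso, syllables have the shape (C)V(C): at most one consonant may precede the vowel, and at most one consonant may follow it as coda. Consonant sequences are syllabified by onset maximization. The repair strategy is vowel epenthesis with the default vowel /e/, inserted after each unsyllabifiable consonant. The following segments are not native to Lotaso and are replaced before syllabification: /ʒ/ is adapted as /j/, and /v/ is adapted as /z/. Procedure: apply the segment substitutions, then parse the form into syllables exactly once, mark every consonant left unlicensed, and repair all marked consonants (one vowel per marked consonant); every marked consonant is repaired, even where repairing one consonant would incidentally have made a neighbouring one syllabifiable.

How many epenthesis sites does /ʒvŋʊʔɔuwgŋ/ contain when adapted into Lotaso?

After substitution the input is /jzŋʊʔɔuwgŋ/.
The unsyllabifiable consonants are /j/, /z/, /g/, /ŋ/; each receives one epenthetic vowel.

4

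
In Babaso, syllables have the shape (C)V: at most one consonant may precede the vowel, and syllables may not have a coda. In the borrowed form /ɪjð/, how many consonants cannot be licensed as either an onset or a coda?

2

Syllabifying with onset maximization leaves /j/, /ð/ stranded (no codas are permitted; onsets are limited to one consonant).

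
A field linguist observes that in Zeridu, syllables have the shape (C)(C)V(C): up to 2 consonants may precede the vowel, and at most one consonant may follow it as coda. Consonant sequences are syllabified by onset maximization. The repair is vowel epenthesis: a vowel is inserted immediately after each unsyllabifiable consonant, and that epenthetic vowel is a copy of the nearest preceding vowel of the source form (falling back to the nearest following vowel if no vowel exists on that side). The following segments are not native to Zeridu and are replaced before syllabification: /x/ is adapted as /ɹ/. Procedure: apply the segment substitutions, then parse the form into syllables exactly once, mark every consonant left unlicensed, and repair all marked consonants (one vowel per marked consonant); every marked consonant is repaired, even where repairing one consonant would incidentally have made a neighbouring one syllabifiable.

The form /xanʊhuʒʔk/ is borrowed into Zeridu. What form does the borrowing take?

ɹanʊhuʒʔuku

Substitution: /x/ → /ɹ/, giving /ɹanʊhuʒʔk/.
The consonants /ʔ/, /k/ cannot be parsed into a legal (C)(C)V(C) syllable (at most one coda consonant is licensed; onsets may contain at most 2 consonants).
Epenthesis after each stranded consonant: /ʔ/ → /ʔu/, /k/ → /ku/.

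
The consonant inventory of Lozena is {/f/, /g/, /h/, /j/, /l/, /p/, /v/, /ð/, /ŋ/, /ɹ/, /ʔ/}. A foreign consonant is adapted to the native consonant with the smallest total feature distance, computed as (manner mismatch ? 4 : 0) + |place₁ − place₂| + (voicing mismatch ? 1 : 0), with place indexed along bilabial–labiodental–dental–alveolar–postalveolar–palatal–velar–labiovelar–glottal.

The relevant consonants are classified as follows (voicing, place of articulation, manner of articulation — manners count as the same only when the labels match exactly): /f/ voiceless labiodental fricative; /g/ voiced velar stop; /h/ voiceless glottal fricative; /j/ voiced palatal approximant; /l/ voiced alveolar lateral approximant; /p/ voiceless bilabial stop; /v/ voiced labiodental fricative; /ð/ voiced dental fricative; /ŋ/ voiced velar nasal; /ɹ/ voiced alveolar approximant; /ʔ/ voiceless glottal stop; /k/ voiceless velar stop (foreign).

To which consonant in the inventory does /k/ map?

g

/g/ is closest: same manner (stop), place distance 0 (velar→velar), voicing differs (+1); total 1. Next closest is /ʔ/ at distance 2.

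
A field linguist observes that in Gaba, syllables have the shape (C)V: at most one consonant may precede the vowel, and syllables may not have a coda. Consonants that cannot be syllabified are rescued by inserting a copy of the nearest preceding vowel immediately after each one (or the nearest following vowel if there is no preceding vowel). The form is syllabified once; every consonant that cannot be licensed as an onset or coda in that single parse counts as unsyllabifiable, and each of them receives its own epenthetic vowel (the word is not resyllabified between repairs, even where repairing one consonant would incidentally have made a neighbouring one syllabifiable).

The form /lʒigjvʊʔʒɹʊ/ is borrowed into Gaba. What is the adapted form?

liʒigijivʊʔʊʒʊɹʊ

Under (C)V, the unsyllabifiable consonants are /l/, /g/, /j/, /ʔ/, /ʒ/ (no codas are permitted; onsets are limited to one consonant).
Inserting the epenthetic vowel yields /l/ → /li/, /g/ → /gi/, /j/ → /ji/, /ʔ/ → /ʔʊ/, /ʒ/ → /ʒʊ/.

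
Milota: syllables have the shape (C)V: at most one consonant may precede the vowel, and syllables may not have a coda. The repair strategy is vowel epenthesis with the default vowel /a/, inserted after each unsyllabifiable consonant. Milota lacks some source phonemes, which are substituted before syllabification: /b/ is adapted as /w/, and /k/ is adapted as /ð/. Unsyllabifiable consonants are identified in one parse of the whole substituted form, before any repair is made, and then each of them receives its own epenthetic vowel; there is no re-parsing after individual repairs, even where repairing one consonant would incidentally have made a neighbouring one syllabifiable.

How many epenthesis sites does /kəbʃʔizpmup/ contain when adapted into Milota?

5

After substitution the input is /ðəwʃʔizpmup/.
The unsyllabifiable consonants are /w/, /ʃ/, /z/, /p/, /p/; each receives one epenthetic vowel.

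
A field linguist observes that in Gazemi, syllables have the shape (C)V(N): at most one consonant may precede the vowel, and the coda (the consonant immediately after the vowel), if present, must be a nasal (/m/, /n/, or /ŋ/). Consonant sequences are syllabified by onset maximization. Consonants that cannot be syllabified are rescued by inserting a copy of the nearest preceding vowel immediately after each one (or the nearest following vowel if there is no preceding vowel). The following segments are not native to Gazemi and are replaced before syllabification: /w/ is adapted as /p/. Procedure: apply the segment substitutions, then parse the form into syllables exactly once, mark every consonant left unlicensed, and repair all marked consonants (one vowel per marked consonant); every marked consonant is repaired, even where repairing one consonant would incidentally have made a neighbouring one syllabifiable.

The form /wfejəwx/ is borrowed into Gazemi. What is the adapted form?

pefejəpəxə

Substitution: /w/ → /p/, giving /pfejəpx/.
The consonants /p/, /p/, /x/ cannot be parsed into a legal (C)V(N) syllable (only a nasal (/m/, /n/, or /ŋ/) is licensed in coda position; onsets are limited to one consonant).
Epenthesis after each stranded consonant: /p/ → /pe/, /p/ → /pə/, /x/ → /xə/.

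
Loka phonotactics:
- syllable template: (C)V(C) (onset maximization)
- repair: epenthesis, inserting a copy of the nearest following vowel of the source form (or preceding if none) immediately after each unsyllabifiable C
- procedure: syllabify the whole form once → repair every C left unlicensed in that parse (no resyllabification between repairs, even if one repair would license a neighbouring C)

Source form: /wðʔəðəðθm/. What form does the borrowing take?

wəðəʔəðəðθəmə

Under (C)V(C), the unsyllabifiable consonants are /w/, /ð/, /θ/, /m/ (at most one coda consonant is licensed; onsets are limited to one consonant).
Inserting the epenthetic vowel yields /w/ → /wə/, /ð/ → /ðə/, /θ/ → /θə/, /m/ → /mə/.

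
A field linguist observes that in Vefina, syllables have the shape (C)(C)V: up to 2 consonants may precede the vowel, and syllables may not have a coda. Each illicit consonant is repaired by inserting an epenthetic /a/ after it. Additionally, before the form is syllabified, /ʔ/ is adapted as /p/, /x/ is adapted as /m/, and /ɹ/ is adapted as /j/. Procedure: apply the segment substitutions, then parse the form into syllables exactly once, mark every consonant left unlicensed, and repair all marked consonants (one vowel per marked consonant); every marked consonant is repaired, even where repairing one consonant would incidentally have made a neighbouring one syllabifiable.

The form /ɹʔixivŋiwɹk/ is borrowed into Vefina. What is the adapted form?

jpimivŋiwajaka

Substitution: /ɹ/ → /j/, /ʔ/ → /p/, /x/ → /m/, giving /jpimivŋiwjk/.
The consonants /w/, /j/, /k/ cannot be parsed into a legal (C)(C)V syllable (no codas are permitted; onsets may contain at most 2 consonants).
Epenthesis after each stranded consonant: /w/ → /wa/, /j/ → /ja/, /k/ → /ka/.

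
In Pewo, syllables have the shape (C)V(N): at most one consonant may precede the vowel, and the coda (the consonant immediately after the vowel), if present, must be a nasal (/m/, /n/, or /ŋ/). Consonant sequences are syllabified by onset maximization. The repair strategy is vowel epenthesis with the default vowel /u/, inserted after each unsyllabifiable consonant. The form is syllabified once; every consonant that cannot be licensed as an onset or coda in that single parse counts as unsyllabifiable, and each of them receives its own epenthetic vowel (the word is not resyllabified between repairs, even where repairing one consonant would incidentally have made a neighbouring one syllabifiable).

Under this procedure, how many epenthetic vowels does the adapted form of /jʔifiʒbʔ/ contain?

4

The unsyllabifiable consonants are /j/, /ʒ/, /b/, /ʔ/; each receives one epenthetic vowel.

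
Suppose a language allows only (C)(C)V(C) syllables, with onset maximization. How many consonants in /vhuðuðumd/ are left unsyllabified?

Syllabifying with onset maximization leaves /d/ stranded (at most one coda consonant is licensed; onsets may contain at most 2 consonants).

1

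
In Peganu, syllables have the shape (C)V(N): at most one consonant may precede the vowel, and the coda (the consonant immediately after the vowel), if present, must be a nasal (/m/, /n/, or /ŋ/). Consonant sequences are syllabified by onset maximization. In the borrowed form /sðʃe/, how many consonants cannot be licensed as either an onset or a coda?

Syllabifying with onset maximization leaves /s/, /ð/ stranded (only a nasal (/m/, /n/, or /ŋ/) is licensed in coda position; onsets are limited to one consonant).

2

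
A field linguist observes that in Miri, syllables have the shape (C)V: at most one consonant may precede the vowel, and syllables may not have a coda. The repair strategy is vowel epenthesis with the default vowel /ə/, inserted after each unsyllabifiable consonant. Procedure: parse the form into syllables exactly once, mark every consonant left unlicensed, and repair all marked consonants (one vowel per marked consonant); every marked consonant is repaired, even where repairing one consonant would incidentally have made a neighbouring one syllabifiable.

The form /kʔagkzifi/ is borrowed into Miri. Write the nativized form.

kəʔagəkəzifi

Syllabifying with onset maximization leaves /k/, /g/, /k/ stranded (no codas are permitted; onsets are limited to one consonant).
Each unlicensed consonant becomes the onset of a new syllable: /k/ → /kə/, /g/ → /gə/, /k/ → /kə/.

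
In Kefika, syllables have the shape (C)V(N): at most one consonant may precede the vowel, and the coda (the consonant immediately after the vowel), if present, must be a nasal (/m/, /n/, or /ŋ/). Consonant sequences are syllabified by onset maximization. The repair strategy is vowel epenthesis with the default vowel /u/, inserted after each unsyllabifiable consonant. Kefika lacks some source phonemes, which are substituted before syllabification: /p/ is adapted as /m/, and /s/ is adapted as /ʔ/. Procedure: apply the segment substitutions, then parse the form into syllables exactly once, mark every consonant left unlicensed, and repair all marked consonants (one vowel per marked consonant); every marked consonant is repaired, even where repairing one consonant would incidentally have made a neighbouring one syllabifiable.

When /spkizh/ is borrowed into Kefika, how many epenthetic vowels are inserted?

After substitution the input is /ʔmkizh/.
The unsyllabifiable consonants are /ʔ/, /m/, /z/, /h/; each receives one epenthetic vowel.

4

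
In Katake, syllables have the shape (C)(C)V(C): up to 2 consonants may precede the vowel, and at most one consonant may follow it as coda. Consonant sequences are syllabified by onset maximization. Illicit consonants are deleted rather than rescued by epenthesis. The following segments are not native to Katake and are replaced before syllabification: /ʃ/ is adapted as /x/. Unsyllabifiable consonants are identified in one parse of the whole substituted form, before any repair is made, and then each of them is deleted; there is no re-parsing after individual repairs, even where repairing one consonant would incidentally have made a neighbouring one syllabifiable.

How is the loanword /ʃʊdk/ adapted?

Substitution: /ʃ/ → /x/, giving /xʊdk/.
Under (C)(C)V(C), the unsyllabifiable consonants are /k/ (at most one coda consonant is licensed; onsets may contain at most 2 consonants).
Deletion applies to /k/.

xʊd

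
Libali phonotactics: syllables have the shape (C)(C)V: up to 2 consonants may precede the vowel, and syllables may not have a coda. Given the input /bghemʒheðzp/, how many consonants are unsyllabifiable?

Syllabifying with onset maximization leaves /b/, /m/, /ð/, /z/, /p/ stranded (no codas are permitted; onsets may contain at most 2 consonants).

5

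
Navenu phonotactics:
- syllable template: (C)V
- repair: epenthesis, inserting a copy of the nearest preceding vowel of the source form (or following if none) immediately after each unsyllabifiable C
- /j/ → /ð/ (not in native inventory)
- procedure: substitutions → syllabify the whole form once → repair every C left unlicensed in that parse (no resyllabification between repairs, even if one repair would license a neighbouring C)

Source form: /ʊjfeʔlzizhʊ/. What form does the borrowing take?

Substitution: /j/ → /ð/, giving /ʊðfeʔlzizhʊ/.
Syllabifying with onset maximization leaves /ð/, /ʔ/, /l/, /z/ stranded (no codas are permitted; onsets are limited to one consonant).
Each unlicensed consonant becomes the onset of a new syllable: /ð/ → /ðʊ/, /ʔ/ → /ʔe/, /l/ → /le/, /z/ → /zi/.

ʊðʊfeʔelezizihʊ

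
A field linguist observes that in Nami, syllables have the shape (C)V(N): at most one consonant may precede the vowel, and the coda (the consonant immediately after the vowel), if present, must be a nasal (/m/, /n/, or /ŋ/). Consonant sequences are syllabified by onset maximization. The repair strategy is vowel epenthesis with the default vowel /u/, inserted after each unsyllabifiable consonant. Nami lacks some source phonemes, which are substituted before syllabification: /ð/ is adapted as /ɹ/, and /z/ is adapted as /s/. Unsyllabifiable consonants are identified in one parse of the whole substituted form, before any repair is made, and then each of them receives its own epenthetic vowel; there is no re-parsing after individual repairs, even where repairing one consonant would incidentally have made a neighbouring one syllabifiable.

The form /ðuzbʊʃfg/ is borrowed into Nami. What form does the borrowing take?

Substitution: /ð/ → /ɹ/, /z/ → /s/, giving /ɹusbʊʃfg/.
The consonants /s/, /ʃ/, /f/, /g/ cannot be parsed into a legal (C)V(N) syllable (only a nasal (/m/, /n/, or /ŋ/) is licensed in coda position; onsets are limited to one consonant).
Each unlicensed consonant becomes the onset of a new syllable: /s/ → /su/, /ʃ/ → /ʃu/, /f/ → /fu/, /g/ → /gu/.

ɹusubʊʃufugu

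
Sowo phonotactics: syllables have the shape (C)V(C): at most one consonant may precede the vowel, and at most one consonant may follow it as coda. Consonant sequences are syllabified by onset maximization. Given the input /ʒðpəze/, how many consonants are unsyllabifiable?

Syllabifying with onset maximization leaves /ʒ/, /ð/ stranded (at most one coda consonant is licensed; onsets are limited to one consonant).

2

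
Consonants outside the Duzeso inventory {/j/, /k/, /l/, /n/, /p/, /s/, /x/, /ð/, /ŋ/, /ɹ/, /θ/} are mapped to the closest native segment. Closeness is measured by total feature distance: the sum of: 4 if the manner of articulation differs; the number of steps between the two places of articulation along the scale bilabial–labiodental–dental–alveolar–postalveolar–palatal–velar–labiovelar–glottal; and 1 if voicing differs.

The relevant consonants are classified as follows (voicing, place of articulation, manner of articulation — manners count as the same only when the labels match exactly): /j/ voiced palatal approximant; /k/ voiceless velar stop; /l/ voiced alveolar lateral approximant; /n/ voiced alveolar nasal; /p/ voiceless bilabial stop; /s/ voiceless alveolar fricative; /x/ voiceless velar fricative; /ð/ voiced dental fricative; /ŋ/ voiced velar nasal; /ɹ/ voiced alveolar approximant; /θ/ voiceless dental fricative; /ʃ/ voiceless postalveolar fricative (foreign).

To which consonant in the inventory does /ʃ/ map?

/s/ is closest: same manner (fricative), place distance 1 (postalveolar→alveolar), same voicing; total 1. Next closest is /x/ at distance 2.

s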